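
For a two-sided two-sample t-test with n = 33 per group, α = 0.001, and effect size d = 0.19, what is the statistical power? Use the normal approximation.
Power ≈ 0.01

Power calculation (two-sample t-test, normal approximation):
z_β = d · √(n/2) - z_{α/2}
z_β = 0.19 · √(33/2) - 3.291
z_β = 0.19 · 4.062 - 3.291
z_β = -2.519

Power = Φ(z_β) = Φ(-2.519) ≈ 0.006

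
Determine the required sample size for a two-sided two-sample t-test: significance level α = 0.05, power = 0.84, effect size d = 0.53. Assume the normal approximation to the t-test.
n = 63 per group

Sample size formula (two-sample t-test, normal approximation):
n = 2 · ((z_{α/2} + z_β) / d)²

z_{α/2} = 1.960 (for α = 0.05, two-sided)
z_β = 0.994 (for power = 0.84)
d = 0.53

n = 2 · ((1.960 + 0.994) / 0.53)²
n = 2 · (5.574)²
n ≈ 62.14
Round up to the next whole number: n = 63 per group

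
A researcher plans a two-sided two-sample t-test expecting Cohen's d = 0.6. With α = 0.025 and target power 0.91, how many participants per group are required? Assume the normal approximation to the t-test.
n = 72 per group

Sample size formula (two-sample t-test, normal approximation):
n = 2 · ((z_{α/2} + z_β) / d)²

z_{α/2} = 2.241 (for α = 0.025, two-sided)
z_β = 1.341 (for power = 0.91)
d = 0.6

n = 2 · ((2.241 + 1.341) / 0.6)²
n = 2 · (5.970)²
n ≈ 71.28
Round up to the next whole number: n = 72 per group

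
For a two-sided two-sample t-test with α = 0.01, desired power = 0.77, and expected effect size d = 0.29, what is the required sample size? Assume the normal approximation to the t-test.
n = 262 per group

Sample size formula (two-sample t-test, normal approximation):
n = 2 · ((z_{α/2} + z_β) / d)²

z_{α/2} = 2.576 (for α = 0.01, two-sided)
z_β = 0.739 (for power = 0.77)
d = 0.29

n = 2 · ((2.576 + 0.739) / 0.29)²
n = 2 · (11.431)²
n ≈ 261.34
Round up to the next whole number: n = 262 per group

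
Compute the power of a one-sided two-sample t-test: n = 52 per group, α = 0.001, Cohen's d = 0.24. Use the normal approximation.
Power ≈ 0.03

Power calculation (two-sample t-test, normal approximation):
z_β = d · √(n/2) - z_α
z_β = 0.24 · √(52/2) - 3.090
z_β = 0.24 · 5.099 - 3.090
z_β = -1.866

Power = Φ(z_β) = Φ(-1.866) ≈ 0.031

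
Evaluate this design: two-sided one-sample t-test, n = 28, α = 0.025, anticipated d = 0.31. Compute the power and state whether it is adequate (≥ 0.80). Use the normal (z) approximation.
Power ≈ 0.27; the study is underpowered (power < 0.80)

Power calculation (one-sample t-test, normal approximation):
z_β = d · √n - z_{α/2}
z_β = 0.31 · √28 - 2.241
z_β = 0.31 · 5.292 - 2.241
z_β = -0.601

Power = Φ(z_β) = Φ(-0.601) ≈ 0.274

Effect size d = 0.31 is small by Cohen's convention (0.2/0.5/0.8).

Threshold: power ≥ 0.80 is conventionally adequate.
Power ≈ 0.27 → the study is underpowered (power < 0.80).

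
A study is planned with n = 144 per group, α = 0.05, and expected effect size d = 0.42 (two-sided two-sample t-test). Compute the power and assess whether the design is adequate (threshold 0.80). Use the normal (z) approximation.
Power ≈ 0.95; the study is adequately powered (power ≥ 0.80)

Power calculation (two-sample t-test, normal approximation):
z_β = d · √(n/2) - z_{α/2}
z_β = 0.42 · √(144/2) - 1.960
z_β = 0.42 · 8.485 - 1.960
z_β = 1.604

Power = Φ(z_β) = Φ(1.604) ≈ 0.946

Effect size d = 0.42 is small by Cohen's convention (0.2/0.5/0.8).

Threshold: power ≥ 0.80 is conventionally adequate.
Power ≈ 0.95 → the study is adequately powered (power ≥ 0.80).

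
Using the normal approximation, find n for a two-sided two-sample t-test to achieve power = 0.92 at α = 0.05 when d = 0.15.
n = 1007 per group

Sample size formula (two-sample t-test, normal approximation):
n = 2 · ((z_{α/2} + z_β) / d)²

z_{α/2} = 1.960 (for α = 0.05, two-sided)
z_β = 1.405 (for power = 0.92)
d = 0.15

n = 2 · ((1.960 + 1.405) / 0.15)²
n = 2 · (22.433)²
n ≈ 1006.48
Round up to the next whole number: n = 1007 per group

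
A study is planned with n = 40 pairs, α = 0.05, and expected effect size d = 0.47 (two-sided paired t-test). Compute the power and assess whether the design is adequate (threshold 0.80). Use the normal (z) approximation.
Power ≈ 0.84; the study is adequately powered (power ≥ 0.80)

Power calculation (paired t-test, normal approximation):
z_β = d · √n - z_{α/2}
z_β = 0.47 · √40 - 1.960
z_β = 0.47 · 6.325 - 1.960
z_β = 1.013

Power = Φ(z_β) = Φ(1.013) ≈ 0.844

Effect size d = 0.47 is small by Cohen's convention (0.2/0.5/0.8).

Threshold: power ≥ 0.80 is conventionally adequate.
Power ≈ 0.84 → the study is adequately powered (power ≥ 0.80).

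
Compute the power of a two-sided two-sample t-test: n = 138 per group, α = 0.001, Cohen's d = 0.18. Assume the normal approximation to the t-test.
Power ≈ 0.04

Power calculation (two-sample t-test, normal approximation):
z_β = d · √(n/2) - z_{α/2}
z_β = 0.18 · √(138/2) - 3.291
z_β = 0.18 · 8.307 - 3.291
z_β = -1.795

Power = Φ(z_β) = Φ(-1.795) ≈ 0.036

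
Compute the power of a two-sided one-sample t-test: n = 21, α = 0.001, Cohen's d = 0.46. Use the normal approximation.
Power ≈ 0.12

Power calculation (one-sample t-test, normal approximation):
z_β = d · √n - z_{α/2}
z_β = 0.46 · √21 - 3.291
z_β = 0.46 · 4.583 - 3.291
z_β = -1.183

Power = Φ(z_β) = Φ(-1.183) ≈ 0.118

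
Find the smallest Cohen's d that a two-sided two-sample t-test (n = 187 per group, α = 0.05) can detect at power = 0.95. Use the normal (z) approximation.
d ≈ 0.37

Minimum detectable effect (two-sample t-test, normal approximation):
d = (z_{α/2} + z_β) / √(n/2)
d = (1.960 + 1.645) / √(187/2)
d = 3.605 / 9.670
d ≈ 0.37

By Cohen's convention (0.2 small / 0.5 medium / 0.8 large): small effect.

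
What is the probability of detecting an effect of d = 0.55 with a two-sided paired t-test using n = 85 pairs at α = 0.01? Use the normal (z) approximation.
Power ≈ 0.99

Power calculation (paired t-test, normal approximation):
z_β = d · √n - z_{α/2}
z_β = 0.55 · √85 - 2.576
z_β = 0.55 · 9.220 - 2.576
z_β = 2.495

Power = Φ(z_β) = Φ(2.495) ≈ 0.994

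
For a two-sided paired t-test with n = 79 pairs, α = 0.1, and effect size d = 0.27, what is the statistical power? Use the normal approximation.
Power ≈ 0.77

Power calculation (paired t-test, normal approximation):
z_β = d · √n - z_{α/2}
z_β = 0.27 · √79 - 1.645
z_β = 0.27 · 8.888 - 1.645
z_β = 0.755

Power = Φ(z_β) = Φ(0.755) ≈ 0.775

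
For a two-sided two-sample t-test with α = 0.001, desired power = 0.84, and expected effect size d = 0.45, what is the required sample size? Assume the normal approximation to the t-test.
n = 182 per group

Sample size formula (two-sample t-test, normal approximation):
n = 2 · ((z_{α/2} + z_β) / d)²

z_{α/2} = 3.291 (for α = 0.001, two-sided)
z_β = 0.994 (for power = 0.84)
d = 0.45

n = 2 · ((3.291 + 0.994) / 0.45)²
n = 2 · (9.522)²
n ≈ 181.34
Round up to the next whole number: n = 182 per group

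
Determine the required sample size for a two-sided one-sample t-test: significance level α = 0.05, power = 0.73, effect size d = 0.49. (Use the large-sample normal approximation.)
n = 28

Sample size formula (one-sample t-test, normal approximation):
n = ((z_{α/2} + z_β) / d)²

z_{α/2} = 1.960 (for α = 0.05, two-sided)
z_β = 0.613 (for power = 0.73)
d = 0.49

n = ((1.960 + 0.613) / 0.49)²
n = (5.251)²
n ≈ 27.57
Round up to the next whole number: n = 28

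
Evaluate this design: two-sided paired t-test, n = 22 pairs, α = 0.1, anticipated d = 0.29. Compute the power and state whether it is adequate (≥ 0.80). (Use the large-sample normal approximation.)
Power ≈ 0.39; the study is underpowered (power < 0.80)

Power calculation (paired t-test, normal approximation):
z_β = d · √n - z_{α/2}
z_β = 0.29 · √22 - 1.645
z_β = 0.29 · 4.690 - 1.645
z_β = -0.285

Power = Φ(z_β) = Φ(-0.285) ≈ 0.388

Effect size d = 0.29 is small by Cohen's convention (0.2/0.5/0.8).

Threshold: power ≥ 0.80 is conventionally adequate.
Power ≈ 0.39 → the study is underpowered (power < 0.80).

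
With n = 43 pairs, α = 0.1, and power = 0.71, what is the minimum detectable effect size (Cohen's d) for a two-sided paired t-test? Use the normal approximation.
d ≈ 0.34

Minimum detectable effect (paired t-test, normal approximation):
d = (z_{α/2} + z_β) / √n
d = (1.645 + 0.553) / √43
d = 2.198 / 6.557
d ≈ 0.34

By Cohen's convention (0.2 small / 0.5 medium / 0.8 large): small effect.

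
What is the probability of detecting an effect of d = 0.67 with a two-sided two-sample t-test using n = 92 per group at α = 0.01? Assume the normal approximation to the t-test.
Power ≈ 0.98

Power calculation (two-sample t-test, normal approximation):
z_β = d · √(n/2) - z_{α/2}
z_β = 0.67 · √(92/2) - 2.576
z_β = 0.67 · 6.782 - 2.576
z_β = 1.968

Power = Φ(z_β) = Φ(1.968) ≈ 0.975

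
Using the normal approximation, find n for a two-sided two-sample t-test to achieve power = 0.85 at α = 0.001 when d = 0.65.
n = 89 per group

Sample size formula (two-sample t-test, normal approximation):
n = 2 · ((z_{α/2} + z_β) / d)²

z_{α/2} = 3.291 (for α = 0.001, two-sided)
z_β = 1.036 (for power = 0.85)
d = 0.65

n = 2 · ((3.291 + 1.036) / 0.65)²
n = 2 · (6.657)²
n ≈ 88.63
Round up to the next whole number: n = 89 per group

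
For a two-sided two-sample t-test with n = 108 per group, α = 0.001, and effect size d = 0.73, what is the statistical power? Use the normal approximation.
Power ≈ 0.98

Power calculation (two-sample t-test, normal approximation):
z_β = d · √(n/2) - z_{α/2}
z_β = 0.73 · √(108/2) - 3.291
z_β = 0.73 · 7.348 - 3.291
z_β = 2.074

Power = Φ(z_β) = Φ(2.074) ≈ 0.981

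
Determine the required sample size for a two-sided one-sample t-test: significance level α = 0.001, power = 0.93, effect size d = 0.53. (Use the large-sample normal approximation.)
n = 81

Sample size formula (one-sample t-test, normal approximation):
n = ((z_{α/2} + z_β) / d)²

z_{α/2} = 3.291 (for α = 0.001, two-sided)
z_β = 1.476 (for power = 0.93)
d = 0.53

n = ((3.291 + 1.476) / 0.53)²
n = (8.994)²
n ≈ 80.89
Round up to the next whole number: n = 81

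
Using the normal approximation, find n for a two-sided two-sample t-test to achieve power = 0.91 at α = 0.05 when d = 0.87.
n = 29 per group

Sample size formula (two-sample t-test, normal approximation):
n = 2 · ((z_{α/2} + z_β) / d)²

z_{α/2} = 1.960 (for α = 0.05, two-sided)
z_β = 1.341 (for power = 0.91)
d = 0.87

n = 2 · ((1.960 + 1.341) / 0.87)²
n = 2 · (3.794)²
n ≈ 28.79
Round up to the next whole number: n = 29 per group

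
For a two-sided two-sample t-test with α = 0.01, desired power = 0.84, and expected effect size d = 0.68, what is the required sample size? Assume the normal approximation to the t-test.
n = 56 per group

Sample size formula (two-sample t-test, normal approximation):
n = 2 · ((z_{α/2} + z_β) / d)²

z_{α/2} = 2.576 (for α = 0.01, two-sided)
z_β = 0.994 (for power = 0.84)
d = 0.68

n = 2 · ((2.576 + 0.994) / 0.68)²
n = 2 · (5.250)²
n ≈ 55.12
Round up to the next whole number: n = 56 per group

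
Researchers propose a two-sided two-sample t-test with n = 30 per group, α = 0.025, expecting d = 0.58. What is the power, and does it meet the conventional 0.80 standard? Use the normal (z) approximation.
Power ≈ 0.50; the study is underpowered (power < 0.80)

Power calculation (two-sample t-test, normal approximation):
z_β = d · √(n/2) - z_{α/2}
z_β = 0.58 · √(30/2) - 2.241
z_β = 0.58 · 3.873 - 2.241
z_β = 0.005

Power = Φ(z_β) = Φ(0.005) ≈ 0.502

Effect size d = 0.58 is medium by Cohen's convention (0.2/0.5/0.8).

Threshold: power ≥ 0.80 is conventionally adequate.
Power ≈ 0.50 → the study is underpowered (power < 0.80).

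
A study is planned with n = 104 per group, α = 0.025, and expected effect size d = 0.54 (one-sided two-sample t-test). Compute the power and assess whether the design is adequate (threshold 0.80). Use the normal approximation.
Power ≈ 0.97; the study is adequately powered (power ≥ 0.80)

Power calculation (two-sample t-test, normal approximation):
z_β = d · √(n/2) - z_α
z_β = 0.54 · √(104/2) - 1.960
z_β = 0.54 · 7.211 - 1.960
z_β = 1.934

Power = Φ(z_β) = Φ(1.934) ≈ 0.973

Effect size d = 0.54 is medium by Cohen's convention (0.2/0.5/0.8).

Threshold: power ≥ 0.80 is conventionally adequate.
Power ≈ 0.97 → the study is adequately powered (power ≥ 0.80).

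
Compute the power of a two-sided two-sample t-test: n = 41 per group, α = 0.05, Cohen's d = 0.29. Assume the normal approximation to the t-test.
Power ≈ 0.26

Power calculation (two-sample t-test, normal approximation):
z_β = d · √(n/2) - z_{α/2}
z_β = 0.29 · √(41/2) - 1.960
z_β = 0.29 · 4.528 - 1.960
z_β = -0.647

Power = Φ(z_β) = Φ(-0.647) ≈ 0.259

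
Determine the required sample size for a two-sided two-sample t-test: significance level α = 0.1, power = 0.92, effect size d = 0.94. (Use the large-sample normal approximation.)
n = 22 per group

Sample size formula (two-sample t-test, normal approximation):
n = 2 · ((z_{α/2} + z_β) / d)²

z_{α/2} = 1.645 (for α = 0.1, two-sided)
z_β = 1.405 (for power = 0.92)
d = 0.94

n = 2 · ((1.645 + 1.405) / 0.94)²
n = 2 · (3.245)²
n ≈ 21.06
Round up to the next whole number: n = 22 per group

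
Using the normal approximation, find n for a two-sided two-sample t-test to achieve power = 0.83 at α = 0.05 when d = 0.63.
n = 43 per group

Sample size formula (two-sample t-test, normal approximation):
n = 2 · ((z_{α/2} + z_β) / d)²

z_{α/2} = 1.960 (for α = 0.05, two-sided)
z_β = 0.954 (for power = 0.83)
d = 0.63

n = 2 · ((1.960 + 0.954) / 0.63)²
n = 2 · (4.625)²
n ≈ 42.78
Round up to the next whole number: n = 43 per group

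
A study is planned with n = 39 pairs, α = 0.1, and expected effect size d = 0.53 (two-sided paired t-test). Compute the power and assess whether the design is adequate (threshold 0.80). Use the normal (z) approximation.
Power ≈ 0.95; the study is adequately powered (power ≥ 0.80)

Power calculation (paired t-test, normal approximation):
z_β = d · √n - z_{α/2}
z_β = 0.53 · √39 - 1.645
z_β = 0.53 · 6.245 - 1.645
z_β = 1.665

Power = Φ(z_β) = Φ(1.665) ≈ 0.952

Effect size d = 0.53 is medium by Cohen's convention (0.2/0.5/0.8).

Threshold: power ≥ 0.80 is conventionally adequate.
Power ≈ 0.95 → the study is adequately powered (power ≥ 0.80).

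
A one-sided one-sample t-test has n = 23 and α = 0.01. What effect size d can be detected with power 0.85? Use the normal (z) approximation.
d ≈ 0.70

Minimum detectable effect (one-sample t-test, normal approximation):
d = (z_α + z_β) / √n
d = (2.326 + 1.036) / √23
d = 3.363 / 4.796
d ≈ 0.70

By Cohen's convention (0.2 small / 0.5 medium / 0.8 large): medium effect.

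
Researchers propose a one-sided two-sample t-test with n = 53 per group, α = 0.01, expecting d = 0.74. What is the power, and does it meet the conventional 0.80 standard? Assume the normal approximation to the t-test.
Power ≈ 0.93; the study is adequately powered (power ≥ 0.80)

Power calculation (two-sample t-test, normal approximation):
z_β = d · √(n/2) - z_α
z_β = 0.74 · √(53/2) - 2.326
z_β = 0.74 · 5.148 - 2.326
z_β = 1.483

Power = Φ(z_β) = Φ(1.483) ≈ 0.931

Effect size d = 0.74 is medium by Cohen's convention (0.2/0.5/0.8).

Threshold: power ≥ 0.80 is conventionally adequate.
Power ≈ 0.93 → the study is adequately powered (power ≥ 0.80).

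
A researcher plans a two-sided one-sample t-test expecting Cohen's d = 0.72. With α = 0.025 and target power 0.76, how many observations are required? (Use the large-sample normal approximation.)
n = 17

Sample size formula (one-sample t-test, normal approximation):
n = ((z_{α/2} + z_β) / d)²

z_{α/2} = 2.241 (for α = 0.025, two-sided)
z_β = 0.706 (for power = 0.76)
d = 0.72

n = ((2.241 + 0.706) / 0.72)²
n = (4.093)²
n ≈ 16.75
Round up to the next whole number: n = 17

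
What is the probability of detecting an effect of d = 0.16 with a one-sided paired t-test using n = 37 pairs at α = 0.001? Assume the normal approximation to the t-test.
Power ≈ 0.02

Power calculation (paired t-test, normal approximation):
z_β = d · √n - z_α
z_β = 0.16 · √37 - 3.090
z_β = 0.16 · 6.083 - 3.090
z_β = -2.117

Power = Φ(z_β) = Φ(-2.117) ≈ 0.017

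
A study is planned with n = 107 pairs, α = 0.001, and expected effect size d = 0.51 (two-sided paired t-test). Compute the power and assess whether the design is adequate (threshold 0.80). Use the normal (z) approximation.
Power ≈ 0.98; the study is adequately powered (power ≥ 0.80)

Power calculation (paired t-test, normal approximation):
z_β = d · √n - z_{α/2}
z_β = 0.51 · √107 - 3.291
z_β = 0.51 · 10.344 - 3.291
z_β = 1.985

Power = Φ(z_β) = Φ(1.985) ≈ 0.976

Effect size d = 0.51 is medium by Cohen's convention (0.2/0.5/0.8).

Threshold: power ≥ 0.80 is conventionally adequate.
Power ≈ 0.98 → the study is adequately powered (power ≥ 0.80).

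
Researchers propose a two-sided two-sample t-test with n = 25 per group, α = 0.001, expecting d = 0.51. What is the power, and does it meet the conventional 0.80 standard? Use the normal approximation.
Power ≈ 0.07; the study is underpowered (power < 0.80)

Power calculation (two-sample t-test, normal approximation):
z_β = d · √(n/2) - z_{α/2}
z_β = 0.51 · √(25/2) - 3.291
z_β = 0.51 · 3.536 - 3.291
z_β = -1.487

Power = Φ(z_β) = Φ(-1.487) ≈ 0.068

Effect size d = 0.51 is medium by Cohen's convention (0.2/0.5/0.8).

Threshold: power ≥ 0.80 is conventionally adequate.
Power ≈ 0.07 → the study is underpowered (power < 0.80).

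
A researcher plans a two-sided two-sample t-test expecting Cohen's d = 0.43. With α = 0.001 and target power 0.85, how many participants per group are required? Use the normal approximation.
n = 203 per group

Sample size formula (two-sample t-test, normal approximation):
n = 2 · ((z_{α/2} + z_β) / d)²

z_{α/2} = 3.291 (for α = 0.001, two-sided)
z_β = 1.036 (for power = 0.85)
d = 0.43

n = 2 · ((3.291 + 1.036) / 0.43)²
n = 2 · (10.063)²
n ≈ 202.53
Round up to the next whole number: n = 203 per group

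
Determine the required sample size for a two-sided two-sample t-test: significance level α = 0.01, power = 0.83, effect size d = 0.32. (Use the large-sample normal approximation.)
n = 244 per group

Sample size formula (two-sample t-test, normal approximation):
n = 2 · ((z_{α/2} + z_β) / d)²

z_{α/2} = 2.576 (for α = 0.01, two-sided)
z_β = 0.954 (for power = 0.83)
d = 0.32

n = 2 · ((2.576 + 0.954) / 0.32)²
n = 2 · (11.031)²
n ≈ 243.37
Round up to the next whole number: n = 244 per group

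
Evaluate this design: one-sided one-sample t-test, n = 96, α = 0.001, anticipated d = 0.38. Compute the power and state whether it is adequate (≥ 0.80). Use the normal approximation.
Power ≈ 0.74; the study is underpowered (power < 0.80)

Power calculation (one-sample t-test, normal approximation):
z_β = d · √n - z_α
z_β = 0.38 · √96 - 3.090
z_β = 0.38 · 9.798 - 3.090
z_β = 0.633

Power = Φ(z_β) = Φ(0.633) ≈ 0.737

Effect size d = 0.38 is small by Cohen's convention (0.2/0.5/0.8).

Threshold: power ≥ 0.80 is conventionally adequate.
Power ≈ 0.74 → the study is underpowered (power < 0.80).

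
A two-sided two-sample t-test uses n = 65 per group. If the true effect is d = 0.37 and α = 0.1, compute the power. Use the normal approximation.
Power ≈ 0.68

Power calculation (two-sample t-test, normal approximation):
z_β = d · √(n/2) - z_{α/2}
z_β = 0.37 · √(65/2) - 1.645
z_β = 0.37 · 5.701 - 1.645
z_β = 0.464

Power = Φ(z_β) = Φ(0.464) ≈ 0.679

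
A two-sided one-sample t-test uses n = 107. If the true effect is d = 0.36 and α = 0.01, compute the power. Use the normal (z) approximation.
Power ≈ 0.87

Power calculation (one-sample t-test, normal approximation):
z_β = d · √n - z_{α/2}
z_β = 0.36 · √107 - 2.576
z_β = 0.36 · 10.344 - 2.576
z_β = 1.148

Power = Φ(z_β) = Φ(1.148) ≈ 0.875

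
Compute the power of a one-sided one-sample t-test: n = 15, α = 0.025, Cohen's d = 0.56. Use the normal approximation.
Power ≈ 0.58

Power calculation (one-sample t-test, normal approximation):
z_β = d · √n - z_α
z_β = 0.56 · √15 - 1.960
z_β = 0.56 · 3.873 - 1.960
z_β = 0.209

Power = Φ(z_β) = Φ(0.209) ≈ 0.583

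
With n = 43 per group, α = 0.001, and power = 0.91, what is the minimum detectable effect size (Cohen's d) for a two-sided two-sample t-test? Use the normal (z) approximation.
d ≈ 1.00

Minimum detectable effect (two-sample t-test, normal approximation):
d = (z_{α/2} + z_β) / √(n/2)
d = (3.291 + 1.341) / √(43/2)
d = 4.631 / 4.637
d ≈ 1.00

By Cohen's convention (0.2 small / 0.5 medium / 0.8 large): large effect.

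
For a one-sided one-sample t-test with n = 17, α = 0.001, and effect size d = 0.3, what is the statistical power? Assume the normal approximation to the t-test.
Power ≈ 0.03

Power calculation (one-sample t-test, normal approximation):
z_β = d · √n - z_α
z_β = 0.3 · √17 - 3.090
z_β = 0.3 · 4.123 - 3.090
z_β = -1.853

Power = Φ(z_β) = Φ(-1.853) ≈ 0.032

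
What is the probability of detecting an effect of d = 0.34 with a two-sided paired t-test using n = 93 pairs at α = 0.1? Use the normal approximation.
Power ≈ 0.95

Power calculation (paired t-test, normal approximation):
z_β = d · √n - z_{α/2}
z_β = 0.34 · √93 - 1.645
z_β = 0.34 · 9.644 - 1.645
z_β = 1.634

Power = Φ(z_β) = Φ(1.634) ≈ 0.949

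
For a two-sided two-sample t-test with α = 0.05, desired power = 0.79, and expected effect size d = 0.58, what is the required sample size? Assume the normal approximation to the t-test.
n = 46 per group

Sample size formula (two-sample t-test, normal approximation):
n = 2 · ((z_{α/2} + z_β) / d)²

z_{α/2} = 1.960 (for α = 0.05, two-sided)
z_β = 0.806 (for power = 0.79)
d = 0.58

n = 2 · ((1.960 + 0.806) / 0.58)²
n = 2 · (4.769)²
n ≈ 45.49
Round up to the next whole number: n = 46 per group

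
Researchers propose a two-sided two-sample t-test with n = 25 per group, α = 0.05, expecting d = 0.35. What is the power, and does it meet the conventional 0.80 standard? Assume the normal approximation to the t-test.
Power ≈ 0.23; the study is underpowered (power < 0.80)

Power calculation (two-sample t-test, normal approximation):
z_β = d · √(n/2) - z_{α/2}
z_β = 0.35 · √(25/2) - 1.960
z_β = 0.35 · 3.536 - 1.960
z_β = -0.723

Power = Φ(z_β) = Φ(-0.723) ≈ 0.235

Effect size d = 0.35 is small by Cohen's convention (0.2/0.5/0.8).

Threshold: power ≥ 0.80 is conventionally adequate.
Power ≈ 0.23 → the study is underpowered (power < 0.80).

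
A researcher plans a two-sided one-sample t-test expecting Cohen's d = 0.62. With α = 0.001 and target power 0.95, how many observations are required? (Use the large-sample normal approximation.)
n = 64

Sample size formula (one-sample t-test, normal approximation):
n = ((z_{α/2} + z_β) / d)²

z_{α/2} = 3.291 (for α = 0.001, two-sided)
z_β = 1.645 (for power = 0.95)
d = 0.62

n = ((3.291 + 1.645) / 0.62)²
n = (7.961)²
n ≈ 63.38
Round up to the next whole number: n = 64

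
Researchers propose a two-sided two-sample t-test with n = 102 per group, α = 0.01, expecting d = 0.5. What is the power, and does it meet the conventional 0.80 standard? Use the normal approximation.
Power ≈ 0.84; the study is adequately powered (power ≥ 0.80)

Power calculation (two-sample t-test, normal approximation):
z_β = d · √(n/2) - z_{α/2}
z_β = 0.5 · √(102/2) - 2.576
z_β = 0.5 · 7.141 - 2.576
z_β = 0.995

Power = Φ(z_β) = Φ(0.995) ≈ 0.840

Effect size d = 0.5 is medium by Cohen's convention (0.2/0.5/0.8).

Threshold: power ≥ 0.80 is conventionally adequate.
Power ≈ 0.84 → the study is adequately powered (power ≥ 0.80).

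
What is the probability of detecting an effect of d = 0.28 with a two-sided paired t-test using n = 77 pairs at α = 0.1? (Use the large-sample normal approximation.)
Power ≈ 0.79

Power calculation (paired t-test, normal approximation):
z_β = d · √n - z_{α/2}
z_β = 0.28 · √77 - 1.645
z_β = 0.28 · 8.775 - 1.645
z_β = 0.812

Power = Φ(z_β) = Φ(0.812) ≈ 0.792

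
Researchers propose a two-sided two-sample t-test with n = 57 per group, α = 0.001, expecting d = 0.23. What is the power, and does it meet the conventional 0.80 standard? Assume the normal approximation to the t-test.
Power ≈ 0.02; the study is underpowered (power < 0.80)

Power calculation (two-sample t-test, normal approximation):
z_β = d · √(n/2) - z_{α/2}
z_β = 0.23 · √(57/2) - 3.291
z_β = 0.23 · 5.339 - 3.291
z_β = -2.063

Power = Φ(z_β) = Φ(-2.063) ≈ 0.020

Effect size d = 0.23 is small by Cohen's convention (0.2/0.5/0.8).

Threshold: power ≥ 0.80 is conventionally adequate.
Power ≈ 0.02 → the study is underpowered (power < 0.80).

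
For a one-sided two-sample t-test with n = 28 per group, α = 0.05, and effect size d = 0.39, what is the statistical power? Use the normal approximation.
Power ≈ 0.43

Power calculation (two-sample t-test, normal approximation):
z_β = d · √(n/2) - z_α
z_β = 0.39 · √(28/2) - 1.645
z_β = 0.39 · 3.742 - 1.645
z_β = -0.186

Power = Φ(z_β) = Φ(-0.186) ≈ 0.426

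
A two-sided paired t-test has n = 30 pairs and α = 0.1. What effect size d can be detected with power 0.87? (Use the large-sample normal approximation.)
d ≈ 0.51

Minimum detectable effect (paired t-test, normal approximation):
d = (z_{α/2} + z_β) / √n
d = (1.645 + 1.126) / √30
d = 2.771 / 5.477
d ≈ 0.51

By Cohen's convention (0.2 small / 0.5 medium / 0.8 large): medium effect.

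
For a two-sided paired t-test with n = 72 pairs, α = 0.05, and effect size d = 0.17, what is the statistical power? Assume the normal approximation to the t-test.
Power ≈ 0.30

Power calculation (paired t-test, normal approximation):
z_β = d · √n - z_{α/2}
z_β = 0.17 · √72 - 1.960
z_β = 0.17 · 8.485 - 1.960
z_β = -0.517

Power = Φ(z_β) = Φ(-0.517) ≈ 0.302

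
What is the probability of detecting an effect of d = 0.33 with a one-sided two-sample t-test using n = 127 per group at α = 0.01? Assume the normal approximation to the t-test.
Power ≈ 0.62

Power calculation (two-sample t-test, normal approximation):
z_β = d · √(n/2) - z_α
z_β = 0.33 · √(127/2) - 2.326
z_β = 0.33 · 7.969 - 2.326
z_β = 0.303

Power = Φ(z_β) = Φ(0.303) ≈ 0.619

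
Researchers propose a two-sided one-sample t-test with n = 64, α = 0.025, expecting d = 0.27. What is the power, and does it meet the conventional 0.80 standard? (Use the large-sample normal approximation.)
Power ≈ 0.47; the study is underpowered (power < 0.80)

Power calculation (one-sample t-test, normal approximation):
z_β = d · √n - z_{α/2}
z_β = 0.27 · √64 - 2.241
z_β = 0.27 · 8.000 - 2.241
z_β = -0.081

Power = Φ(z_β) = Φ(-0.081) ≈ 0.468

Effect size d = 0.27 is small by Cohen's convention (0.2/0.5/0.8).

Threshold: power ≥ 0.80 is conventionally adequate.
Power ≈ 0.47 → the study is underpowered (power < 0.80).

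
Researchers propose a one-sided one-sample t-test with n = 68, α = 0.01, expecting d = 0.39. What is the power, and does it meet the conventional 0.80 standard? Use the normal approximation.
Power ≈ 0.81; the study is adequately powered (power ≥ 0.80)

Power calculation (one-sample t-test, normal approximation):
z_β = d · √n - z_α
z_β = 0.39 · √68 - 2.326
z_β = 0.39 · 8.246 - 2.326
z_β = 0.890

Power = Φ(z_β) = Φ(0.890) ≈ 0.813

Effect size d = 0.39 is small by Cohen's convention (0.2/0.5/0.8).

Threshold: power ≥ 0.80 is conventionally adequate.
Power ≈ 0.81 → the study is adequately powered (power ≥ 0.80).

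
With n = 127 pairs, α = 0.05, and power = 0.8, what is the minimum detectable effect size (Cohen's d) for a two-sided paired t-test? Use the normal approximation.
d ≈ 0.25

Minimum detectable effect (paired t-test, normal approximation):
d = (z_{α/2} + z_β) / √n
d = (1.960 + 0.842) / √127
d = 2.802 / 11.269
d ≈ 0.25

By Cohen's convention (0.2 small / 0.5 medium / 0.8 large): small effect.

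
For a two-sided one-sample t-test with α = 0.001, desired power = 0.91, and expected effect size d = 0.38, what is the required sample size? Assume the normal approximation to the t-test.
n = 149

Sample size formula (one-sample t-test, normal approximation):
n = ((z_{α/2} + z_β) / d)²

z_{α/2} = 3.291 (for α = 0.001, two-sided)
z_β = 1.341 (for power = 0.91)
d = 0.38

n = ((3.291 + 1.341) / 0.38)²
n = (12.189)²
n ≈ 148.57
Round up to the next whole number: n = 149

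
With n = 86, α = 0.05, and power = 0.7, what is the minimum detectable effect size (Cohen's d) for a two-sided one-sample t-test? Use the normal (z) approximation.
d ≈ 0.27

Minimum detectable effect (one-sample t-test, normal approximation):
d = (z_{α/2} + z_β) / √n
d = (1.960 + 0.524) / √86
d = 2.484 / 9.274
d ≈ 0.27

By Cohen's convention (0.2 small / 0.5 medium / 0.8 large): small effect.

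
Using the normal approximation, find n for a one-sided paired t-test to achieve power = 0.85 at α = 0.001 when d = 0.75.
n = 31 pairs

Sample size formula (paired t-test, normal approximation):
n = ((z_α + z_β) / d)²

z_α = 3.090 (for α = 0.001, one-sided)
z_β = 1.036 (for power = 0.85)
d = 0.75

n = ((3.090 + 1.036) / 0.75)²
n = (5.501)²
n ≈ 30.26
Round up to the next whole number: n = 31 pairs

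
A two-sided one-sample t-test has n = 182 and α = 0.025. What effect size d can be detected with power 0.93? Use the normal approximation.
d ≈ 0.28

Minimum detectable effect (one-sample t-test, normal approximation):
d = (z_{α/2} + z_β) / √n
d = (2.241 + 1.476) / √182
d = 3.717 / 13.491
d ≈ 0.28

By Cohen's convention (0.2 small / 0.5 medium / 0.8 large): small effect.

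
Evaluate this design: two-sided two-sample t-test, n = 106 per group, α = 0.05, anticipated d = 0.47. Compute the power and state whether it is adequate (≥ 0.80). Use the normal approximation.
Power ≈ 0.93; the study is adequately powered (power ≥ 0.80)

Power calculation (two-sample t-test, normal approximation):
z_β = d · √(n/2) - z_{α/2}
z_β = 0.47 · √(106/2) - 1.960
z_β = 0.47 · 7.280 - 1.960
z_β = 1.462

Power = Φ(z_β) = Φ(1.462) ≈ 0.928

Effect size d = 0.47 is small by Cohen's convention (0.2/0.5/0.8).

Threshold: power ≥ 0.80 is conventionally adequate.
Power ≈ 0.93 → the study is adequately powered (power ≥ 0.80).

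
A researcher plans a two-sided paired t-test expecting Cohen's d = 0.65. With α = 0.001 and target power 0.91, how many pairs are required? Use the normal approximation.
n = 51 pairs

Sample size formula (paired t-test, normal approximation):
n = ((z_{α/2} + z_β) / d)²

z_{α/2} = 3.291 (for α = 0.001, two-sided)
z_β = 1.341 (for power = 0.91)
d = 0.65

n = ((3.291 + 1.341) / 0.65)²
n = (7.126)²
n ≈ 50.78
Round up to the next whole number: n = 51 pairs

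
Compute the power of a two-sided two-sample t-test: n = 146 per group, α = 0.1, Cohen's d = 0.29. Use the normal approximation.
Power ≈ 0.80

Power calculation (two-sample t-test, normal approximation):
z_β = d · √(n/2) - z_{α/2}
z_β = 0.29 · √(146/2) - 1.645
z_β = 0.29 · 8.544 - 1.645
z_β = 0.833

Power = Φ(z_β) = Φ(0.833) ≈ 0.798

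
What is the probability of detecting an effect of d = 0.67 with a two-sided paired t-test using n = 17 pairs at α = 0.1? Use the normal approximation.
Power ≈ 0.87

Power calculation (paired t-test, normal approximation):
z_β = d · √n - z_{α/2}
z_β = 0.67 · √17 - 1.645
z_β = 0.67 · 4.123 - 1.645
z_β = 1.118

Power = Φ(z_β) = Φ(1.118) ≈ 0.868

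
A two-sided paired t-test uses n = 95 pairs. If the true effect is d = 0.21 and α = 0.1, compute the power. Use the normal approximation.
Power ≈ 0.66

Power calculation (paired t-test, normal approximation):
z_β = d · √n - z_{α/2}
z_β = 0.21 · √95 - 1.645
z_β = 0.21 · 9.747 - 1.645
z_β = 0.402

Power = Φ(z_β) = Φ(0.402) ≈ 0.656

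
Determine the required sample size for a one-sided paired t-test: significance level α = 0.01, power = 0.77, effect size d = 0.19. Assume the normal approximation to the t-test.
n = 261 pairs

Sample size formula (paired t-test, normal approximation):
n = ((z_α + z_β) / d)²

z_α = 2.326 (for α = 0.01, one-sided)
z_β = 0.739 (for power = 0.77)
d = 0.19

n = ((2.326 + 0.739) / 0.19)²
n = (16.132)²
n ≈ 260.24
Round up to the next whole number: n = 261 pairs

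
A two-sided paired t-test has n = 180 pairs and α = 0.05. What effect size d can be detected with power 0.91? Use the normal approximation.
d ≈ 0.25

Minimum detectable effect (paired t-test, normal approximation):
d = (z_{α/2} + z_β) / √n
d = (1.960 + 1.341) / √180
d = 3.301 / 13.416
d ≈ 0.25

By Cohen's convention (0.2 small / 0.5 medium / 0.8 large): small effect.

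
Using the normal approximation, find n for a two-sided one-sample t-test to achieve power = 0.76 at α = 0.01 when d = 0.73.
n = 21

Sample size formula (one-sample t-test, normal approximation):
n = ((z_{α/2} + z_β) / d)²

z_{α/2} = 2.576 (for α = 0.01, two-sided)
z_β = 0.706 (for power = 0.76)
d = 0.73

n = ((2.576 + 0.706) / 0.73)²
n = (4.496)²
n ≈ 20.21
Round up to the next whole number: n = 21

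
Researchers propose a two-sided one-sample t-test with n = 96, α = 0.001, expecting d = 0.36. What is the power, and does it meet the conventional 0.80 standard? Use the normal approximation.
Power ≈ 0.59; the study is underpowered (power < 0.80)

Power calculation (one-sample t-test, normal approximation):
z_β = d · √n - z_{α/2}
z_β = 0.36 · √96 - 3.291
z_β = 0.36 · 9.798 - 3.291
z_β = 0.237

Power = Φ(z_β) = Φ(0.237) ≈ 0.594

Effect size d = 0.36 is small by Cohen's convention (0.2/0.5/0.8).

Threshold: power ≥ 0.80 is conventionally adequate.
Power ≈ 0.59 → the study is underpowered (power < 0.80).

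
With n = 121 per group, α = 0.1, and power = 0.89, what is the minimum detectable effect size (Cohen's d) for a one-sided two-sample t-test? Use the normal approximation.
d ≈ 0.32

Minimum detectable effect (two-sample t-test, normal approximation):
d = (z_α + z_β) / √(n/2)
d = (1.282 + 1.227) / √(121/2)
d = 2.508 / 7.778
d ≈ 0.32

By Cohen's convention (0.2 small / 0.5 medium / 0.8 large): small effect.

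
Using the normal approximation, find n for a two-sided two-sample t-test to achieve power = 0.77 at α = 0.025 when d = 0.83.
n = 26 per group

Sample size formula (two-sample t-test, normal approximation):
n = 2 · ((z_{α/2} + z_β) / d)²

z_{α/2} = 2.241 (for α = 0.025, two-sided)
z_β = 0.739 (for power = 0.77)
d = 0.83

n = 2 · ((2.241 + 0.739) / 0.83)²
n = 2 · (3.590)²
n ≈ 25.78
Round up to the next whole number: n = 26 per group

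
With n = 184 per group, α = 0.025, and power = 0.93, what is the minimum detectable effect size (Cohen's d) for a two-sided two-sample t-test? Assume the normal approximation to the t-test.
d ≈ 0.39

Minimum detectable effect (two-sample t-test, normal approximation):
d = (z_{α/2} + z_β) / √(n/2)
d = (2.241 + 1.476) / √(184/2)
d = 3.717 / 9.592
d ≈ 0.39

By Cohen's convention (0.2 small / 0.5 medium / 0.8 large): small effect.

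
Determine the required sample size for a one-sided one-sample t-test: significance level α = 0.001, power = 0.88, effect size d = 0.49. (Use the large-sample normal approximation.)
n = 76

Sample size formula (one-sample t-test, normal approximation):
n = ((z_α + z_β) / d)²

z_α = 3.090 (for α = 0.001, one-sided)
z_β = 1.175 (for power = 0.88)
d = 0.49

n = ((3.090 + 1.175) / 0.49)²
n = (8.704)²
n ≈ 75.76
Round up to the next whole number: n = 76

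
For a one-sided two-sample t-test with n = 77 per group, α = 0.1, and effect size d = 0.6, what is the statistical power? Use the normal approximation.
Power ≈ 0.99

Power calculation (two-sample t-test, normal approximation):
z_β = d · √(n/2) - z_α
z_β = 0.6 · √(77/2) - 1.282
z_β = 0.6 · 6.205 - 1.282
z_β = 2.441

Power = Φ(z_β) = Φ(2.441) ≈ 0.993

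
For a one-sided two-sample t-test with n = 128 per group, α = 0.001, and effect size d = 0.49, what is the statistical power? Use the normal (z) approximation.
Power ≈ 0.80

Power calculation (two-sample t-test, normal approximation):
z_β = d · √(n/2) - z_α
z_β = 0.49 · √(128/2) - 3.090
z_β = 0.49 · 8.000 - 3.090
z_β = 0.830

Power = Φ(z_β) = Φ(0.830) ≈ 0.797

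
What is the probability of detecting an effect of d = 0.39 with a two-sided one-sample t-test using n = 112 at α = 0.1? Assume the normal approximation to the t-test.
Power ≈ 0.99

Power calculation (one-sample t-test, normal approximation):
z_β = d · √n - z_{α/2}
z_β = 0.39 · √112 - 1.645
z_β = 0.39 · 10.583 - 1.645
z_β = 2.483

Power = Φ(z_β) = Φ(2.483) ≈ 0.993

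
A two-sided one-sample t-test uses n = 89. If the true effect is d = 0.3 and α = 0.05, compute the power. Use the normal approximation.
Power ≈ 0.81

Power calculation (one-sample t-test, normal approximation):
z_β = d · √n - z_{α/2}
z_β = 0.3 · √89 - 1.960
z_β = 0.3 · 9.434 - 1.960
z_β = 0.870

Power = Φ(z_β) = Φ(0.870) ≈ 0.808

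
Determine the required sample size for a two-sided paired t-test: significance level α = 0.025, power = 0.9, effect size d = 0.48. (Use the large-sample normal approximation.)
n = 54 pairs

Sample size formula (paired t-test, normal approximation):
n = ((z_{α/2} + z_β) / d)²

z_{α/2} = 2.241 (for α = 0.025, two-sided)
z_β = 1.282 (for power = 0.9)
d = 0.48

n = ((2.241 + 1.282) / 0.48)²
n = (7.340)²
n ≈ 53.88
Round up to the next whole number: n = 54 pairs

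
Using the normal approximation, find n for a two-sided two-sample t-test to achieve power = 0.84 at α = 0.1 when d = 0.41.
n = 83 per group

Sample size formula (two-sample t-test, normal approximation):
n = 2 · ((z_{α/2} + z_β) / d)²

z_{α/2} = 1.645 (for α = 0.1, two-sided)
z_β = 0.994 (for power = 0.84)
d = 0.41

n = 2 · ((1.645 + 0.994) / 0.41)²
n = 2 · (6.437)²
n ≈ 82.87
Round up to the next whole number: n = 83 per group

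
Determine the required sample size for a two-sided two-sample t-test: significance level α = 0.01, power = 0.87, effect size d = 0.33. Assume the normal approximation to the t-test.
n = 252 per group

Sample size formula (two-sample t-test, normal approximation):
n = 2 · ((z_{α/2} + z_β) / d)²

z_{α/2} = 2.576 (for α = 0.01, two-sided)
z_β = 1.126 (for power = 0.87)
d = 0.33

n = 2 · ((2.576 + 1.126) / 0.33)²
n = 2 · (11.218)²
n ≈ 251.69
Round up to the next whole number: n = 252 per group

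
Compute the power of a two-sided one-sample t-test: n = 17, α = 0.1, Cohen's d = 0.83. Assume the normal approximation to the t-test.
Power ≈ 0.96

Power calculation (one-sample t-test, normal approximation):
z_β = d · √n - z_{α/2}
z_β = 0.83 · √17 - 1.645
z_β = 0.83 · 4.123 - 1.645
z_β = 1.777

Power = Φ(z_β) = Φ(1.777) ≈ 0.962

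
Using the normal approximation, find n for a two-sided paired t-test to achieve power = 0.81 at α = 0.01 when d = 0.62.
n = 32 pairs

Sample size formula (paired t-test, normal approximation):
n = ((z_{α/2} + z_β) / d)²

z_{α/2} = 2.576 (for α = 0.01, two-sided)
z_β = 0.878 (for power = 0.81)
d = 0.62

n = ((2.576 + 0.878) / 0.62)²
n = (5.571)²
n ≈ 31.04
Round up to the next whole number: n = 32 pairs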